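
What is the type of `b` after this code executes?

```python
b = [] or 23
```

'or' returns first truthy value (23, which is int)

int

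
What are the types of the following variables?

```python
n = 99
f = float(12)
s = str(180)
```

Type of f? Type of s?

f is float; s is str

float, str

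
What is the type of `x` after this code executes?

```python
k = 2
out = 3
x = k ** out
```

int ** positive int returns int (2 ** 3 = 8)

int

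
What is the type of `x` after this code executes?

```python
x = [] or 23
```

'or' returns first truthy value (23, which is int)

int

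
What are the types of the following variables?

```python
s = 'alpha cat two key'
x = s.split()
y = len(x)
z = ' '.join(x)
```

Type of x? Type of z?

str.split() returns list; str.join() returns str

list, str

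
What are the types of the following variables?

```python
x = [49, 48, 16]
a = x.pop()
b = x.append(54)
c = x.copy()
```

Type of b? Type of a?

list.append() returns None; list.pop() returns the element (int)

NoneType, int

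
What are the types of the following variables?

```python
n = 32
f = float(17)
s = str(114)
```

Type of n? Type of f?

n is int; f is float

int, float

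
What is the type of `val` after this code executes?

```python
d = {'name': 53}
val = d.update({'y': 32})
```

dict.update() returns None

NoneType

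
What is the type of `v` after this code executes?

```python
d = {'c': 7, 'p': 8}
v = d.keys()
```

.keys() returns a dict_keys view object

dict_keys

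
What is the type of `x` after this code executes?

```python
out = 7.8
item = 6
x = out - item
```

float - int returns float (7.8 - 6 = 1.8)

float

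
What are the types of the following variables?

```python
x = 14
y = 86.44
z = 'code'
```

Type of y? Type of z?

y is float; z is str

float, str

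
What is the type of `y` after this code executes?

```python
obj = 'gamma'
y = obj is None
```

'is' comparison returns bool

bool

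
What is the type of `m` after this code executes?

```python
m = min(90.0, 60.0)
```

min() of floats returns float

float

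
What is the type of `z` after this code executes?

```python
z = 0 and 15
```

'and' returns the first falsy value (0, which is int)

int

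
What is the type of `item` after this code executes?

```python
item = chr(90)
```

chr() returns str (single character)

str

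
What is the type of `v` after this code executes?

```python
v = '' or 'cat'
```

'or' returns first truthy value ('cat', which is str)

str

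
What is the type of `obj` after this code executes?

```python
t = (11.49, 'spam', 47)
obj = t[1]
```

Index 1 of tuple is 'spam' which is str

str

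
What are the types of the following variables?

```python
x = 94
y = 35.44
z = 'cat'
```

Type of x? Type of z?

x is int; z is str

int, str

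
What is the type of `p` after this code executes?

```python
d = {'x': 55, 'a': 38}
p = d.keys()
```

.keys() returns a dict_keys view object

dict_keys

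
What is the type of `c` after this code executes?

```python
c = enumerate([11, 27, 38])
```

enumerate() returns an enumerate iterator object

enumerate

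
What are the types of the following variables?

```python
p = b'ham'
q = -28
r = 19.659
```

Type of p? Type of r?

p is bytes; r is float

bytes, float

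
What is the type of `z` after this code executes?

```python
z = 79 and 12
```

'and' returns the last value when all truthy (12, which is int)

int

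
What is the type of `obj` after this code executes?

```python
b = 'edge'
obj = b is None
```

'is' comparison returns bool

bool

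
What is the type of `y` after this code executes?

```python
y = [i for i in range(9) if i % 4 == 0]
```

A list comprehension [...] produces a list

list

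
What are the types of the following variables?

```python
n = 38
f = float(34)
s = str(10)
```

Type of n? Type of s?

n is int; s is str

int, str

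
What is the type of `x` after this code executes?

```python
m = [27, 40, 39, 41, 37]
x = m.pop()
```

list.pop() returns the popped element (int here)

int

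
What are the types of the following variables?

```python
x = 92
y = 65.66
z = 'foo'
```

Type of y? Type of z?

y is float; z is str

float, str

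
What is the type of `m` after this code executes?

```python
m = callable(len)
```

callable() returns bool

bool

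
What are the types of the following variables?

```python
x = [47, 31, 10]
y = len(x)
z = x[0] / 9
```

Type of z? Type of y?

int / int returns float; len() returns int

float, int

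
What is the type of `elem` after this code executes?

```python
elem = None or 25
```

'or' with None returns the other value (25, int)

int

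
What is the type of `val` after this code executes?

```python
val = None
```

None has type NoneType

NoneType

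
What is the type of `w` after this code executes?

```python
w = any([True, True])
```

any() returns bool

bool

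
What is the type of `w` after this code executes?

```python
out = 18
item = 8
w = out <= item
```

Comparison operators return bool

bool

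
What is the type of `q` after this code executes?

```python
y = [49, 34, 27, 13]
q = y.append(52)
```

list.append() returns None (mutates in place)

NoneType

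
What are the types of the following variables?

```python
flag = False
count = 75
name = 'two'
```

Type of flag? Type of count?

flag is bool; count is int

bool, int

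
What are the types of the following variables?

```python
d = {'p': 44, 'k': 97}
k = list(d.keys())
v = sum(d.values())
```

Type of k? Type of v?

list(...) returns list; sum of int values returns int

list, int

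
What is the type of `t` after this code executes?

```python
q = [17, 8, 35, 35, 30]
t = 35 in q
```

'in' operator returns bool

bool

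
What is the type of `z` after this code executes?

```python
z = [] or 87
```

'or' returns first truthy value (87, which is int)

int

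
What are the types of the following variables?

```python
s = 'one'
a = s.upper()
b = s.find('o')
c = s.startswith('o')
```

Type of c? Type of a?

str.startswith() returns bool; str.upper() returns str

bool, str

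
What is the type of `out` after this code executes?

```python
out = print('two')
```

print() returns None

NoneType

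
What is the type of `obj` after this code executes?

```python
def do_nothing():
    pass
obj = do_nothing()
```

A function with no return statement returns None

NoneType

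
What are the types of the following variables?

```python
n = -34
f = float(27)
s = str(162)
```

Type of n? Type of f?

n is int; f is float

int, float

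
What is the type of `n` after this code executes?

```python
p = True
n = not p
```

'not' always returns bool

bool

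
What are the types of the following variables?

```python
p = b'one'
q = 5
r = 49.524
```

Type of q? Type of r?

q is int; r is float

int, float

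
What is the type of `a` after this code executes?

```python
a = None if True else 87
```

Ternary: condition is True, if branch (None) taken → NoneType

NoneType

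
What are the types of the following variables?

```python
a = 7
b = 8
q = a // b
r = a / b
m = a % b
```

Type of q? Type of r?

int // int returns int; int / int returns float

int, float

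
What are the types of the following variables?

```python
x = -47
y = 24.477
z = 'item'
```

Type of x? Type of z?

x is int; z is str

int, str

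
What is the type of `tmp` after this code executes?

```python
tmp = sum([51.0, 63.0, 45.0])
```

sum() of floats returns float

float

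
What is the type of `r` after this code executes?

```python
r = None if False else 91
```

Ternary: condition is False, else branch (91) taken → int

int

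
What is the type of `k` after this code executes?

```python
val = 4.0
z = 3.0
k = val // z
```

float // float returns float (floor division preserves float type)

float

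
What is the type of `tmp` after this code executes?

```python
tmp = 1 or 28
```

'or' returns the first truthy value (1, which is int)

int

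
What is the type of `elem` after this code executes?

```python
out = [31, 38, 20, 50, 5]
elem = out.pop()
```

list.pop() returns the popped element (int here)

int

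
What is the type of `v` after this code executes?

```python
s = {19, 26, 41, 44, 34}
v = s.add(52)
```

set.add() returns None (mutates in place)

NoneType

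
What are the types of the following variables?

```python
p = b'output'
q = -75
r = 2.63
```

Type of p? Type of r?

p is bytes; r is float

bytes, float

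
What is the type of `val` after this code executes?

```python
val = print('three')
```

print() returns None

NoneType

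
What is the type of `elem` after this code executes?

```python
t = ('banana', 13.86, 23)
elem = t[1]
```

Index 1 of tuple is 13.86 which is float

float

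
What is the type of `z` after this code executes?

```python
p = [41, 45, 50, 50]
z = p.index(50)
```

list.index() returns int

int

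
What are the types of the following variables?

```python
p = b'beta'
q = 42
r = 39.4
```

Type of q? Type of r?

q is int; r is float

int, float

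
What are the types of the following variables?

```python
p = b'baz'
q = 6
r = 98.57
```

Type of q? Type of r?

q is int; r is float

int, float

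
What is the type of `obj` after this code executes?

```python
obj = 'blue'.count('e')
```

str.count() returns int

int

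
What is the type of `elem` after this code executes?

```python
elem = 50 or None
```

'or' returns first truthy value (50, int)

int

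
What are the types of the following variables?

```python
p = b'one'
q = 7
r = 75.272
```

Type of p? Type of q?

p is bytes; q is int

bytes, int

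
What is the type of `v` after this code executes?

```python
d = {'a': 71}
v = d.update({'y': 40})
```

dict.update() returns None

NoneType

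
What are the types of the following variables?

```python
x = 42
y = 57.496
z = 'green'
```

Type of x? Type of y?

x is int; y is float

int, float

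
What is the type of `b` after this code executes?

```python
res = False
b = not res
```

'not' always returns bool

bool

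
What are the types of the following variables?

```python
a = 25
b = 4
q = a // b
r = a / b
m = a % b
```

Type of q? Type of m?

int // int returns int; int % int returns int

int, int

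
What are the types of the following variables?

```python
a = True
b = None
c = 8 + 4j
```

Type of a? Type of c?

a is bool; c is complex

bool, complex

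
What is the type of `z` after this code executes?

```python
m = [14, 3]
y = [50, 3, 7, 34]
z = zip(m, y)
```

zip() returns a zip iterator object

zip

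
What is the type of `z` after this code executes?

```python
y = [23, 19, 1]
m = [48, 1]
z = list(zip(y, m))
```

list(zip(...)) returns a list of tuples

list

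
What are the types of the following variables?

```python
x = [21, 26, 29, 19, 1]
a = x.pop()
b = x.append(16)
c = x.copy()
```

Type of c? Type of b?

list.copy() returns list; list.append() returns None

list, NoneType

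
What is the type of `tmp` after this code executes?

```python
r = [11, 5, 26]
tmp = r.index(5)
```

list.index() returns int

int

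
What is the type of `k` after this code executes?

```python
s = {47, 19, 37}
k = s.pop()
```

Popping from a set of ints returns int

int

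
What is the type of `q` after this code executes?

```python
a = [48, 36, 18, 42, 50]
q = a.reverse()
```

list.reverse() returns None

NoneType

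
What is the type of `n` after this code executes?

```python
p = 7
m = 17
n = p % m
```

int % int returns int (7 % 17 = 7)

int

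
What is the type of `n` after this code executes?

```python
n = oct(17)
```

oct() returns str representation

str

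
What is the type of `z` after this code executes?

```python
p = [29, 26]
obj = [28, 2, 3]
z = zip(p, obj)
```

zip() returns a zip iterator object

zip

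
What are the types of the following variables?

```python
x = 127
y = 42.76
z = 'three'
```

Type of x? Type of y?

x is int; y is float

int, float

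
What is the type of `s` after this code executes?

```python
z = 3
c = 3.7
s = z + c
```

int + float returns float (3 + 3.7 = 6.7)

float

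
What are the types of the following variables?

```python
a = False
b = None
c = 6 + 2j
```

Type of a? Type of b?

a is bool; b is NoneType

bool, NoneType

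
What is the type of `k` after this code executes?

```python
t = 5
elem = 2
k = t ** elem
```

int ** positive int returns int (5 ** 2 = 25)

int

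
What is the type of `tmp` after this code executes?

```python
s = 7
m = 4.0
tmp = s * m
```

int * float returns float (7 * 4.0 = 28.0)

float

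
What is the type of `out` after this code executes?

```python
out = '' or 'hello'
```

'or' returns first truthy value ('hello', which is str)

str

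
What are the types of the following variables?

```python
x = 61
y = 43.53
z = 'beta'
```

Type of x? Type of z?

x is int; z is str

int, str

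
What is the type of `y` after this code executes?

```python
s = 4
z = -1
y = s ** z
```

int ** negative int returns float

float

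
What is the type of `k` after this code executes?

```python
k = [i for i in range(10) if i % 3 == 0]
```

A list comprehension [...] produces a list

list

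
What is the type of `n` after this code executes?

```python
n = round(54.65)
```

round() with no ndigits arg returns int

int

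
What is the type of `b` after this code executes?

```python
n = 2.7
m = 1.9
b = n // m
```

float // float returns float (floor division preserves float type)

float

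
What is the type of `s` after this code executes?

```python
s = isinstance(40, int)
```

isinstance() returns bool

bool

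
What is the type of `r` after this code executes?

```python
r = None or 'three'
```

'or' with None returns the other value ('three', str)

str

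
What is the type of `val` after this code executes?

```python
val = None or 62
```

'or' with None returns the other value (62, int)

int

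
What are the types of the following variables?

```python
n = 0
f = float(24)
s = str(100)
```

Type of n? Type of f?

n is int; f is float

int, float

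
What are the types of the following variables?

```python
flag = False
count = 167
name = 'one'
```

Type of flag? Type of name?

flag is bool; name is str

bool, str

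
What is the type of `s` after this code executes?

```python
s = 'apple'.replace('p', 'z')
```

str.replace() returns str

str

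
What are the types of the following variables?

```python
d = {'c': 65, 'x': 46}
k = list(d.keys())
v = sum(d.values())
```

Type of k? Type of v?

list(...) returns list; sum of int values returns int

list, int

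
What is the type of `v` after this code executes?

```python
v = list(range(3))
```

list(range(...)) returns list

list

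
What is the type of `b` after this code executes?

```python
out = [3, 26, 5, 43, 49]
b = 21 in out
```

'in' operator returns bool

bool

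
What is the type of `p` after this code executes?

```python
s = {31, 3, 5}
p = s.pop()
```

Popping from a set of ints returns int

int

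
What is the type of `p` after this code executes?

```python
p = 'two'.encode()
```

str.encode() returns bytes

bytes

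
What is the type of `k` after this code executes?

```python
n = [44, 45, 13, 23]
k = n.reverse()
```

list.reverse() returns None

NoneType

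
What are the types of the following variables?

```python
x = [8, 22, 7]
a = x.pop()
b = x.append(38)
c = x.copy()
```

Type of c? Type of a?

list.copy() returns list; list.pop() returns the element (int)

list, int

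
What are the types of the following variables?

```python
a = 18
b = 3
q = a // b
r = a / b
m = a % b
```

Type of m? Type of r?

int % int returns int; int / int returns float

int, float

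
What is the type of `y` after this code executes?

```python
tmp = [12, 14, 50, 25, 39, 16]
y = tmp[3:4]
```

Slicing a list always returns a list

list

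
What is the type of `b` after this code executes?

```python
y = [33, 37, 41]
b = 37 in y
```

'in' operator returns bool

bool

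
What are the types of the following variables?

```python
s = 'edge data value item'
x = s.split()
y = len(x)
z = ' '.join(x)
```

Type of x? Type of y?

str.split() returns list; len() returns int

list, int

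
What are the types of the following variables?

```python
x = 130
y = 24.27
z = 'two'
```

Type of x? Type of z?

x is int; z is str

int, str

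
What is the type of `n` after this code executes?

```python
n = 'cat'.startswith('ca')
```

str.startswith() returns bool

bool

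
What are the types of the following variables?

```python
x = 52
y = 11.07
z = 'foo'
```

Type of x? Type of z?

x is int; z is str

int, str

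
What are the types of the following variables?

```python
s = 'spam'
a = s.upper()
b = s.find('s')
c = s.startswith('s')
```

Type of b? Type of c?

str.find() returns int; str.startswith() returns bool

int, bool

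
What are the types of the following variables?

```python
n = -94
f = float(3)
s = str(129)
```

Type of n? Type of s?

n is int; s is str

int, str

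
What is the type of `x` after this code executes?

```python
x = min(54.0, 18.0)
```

min() of floats returns float

float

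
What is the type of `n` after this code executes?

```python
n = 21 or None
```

'or' returns first truthy value (21, int)

int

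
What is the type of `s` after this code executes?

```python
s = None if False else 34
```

Ternary: condition is False, else branch (34) taken → int

int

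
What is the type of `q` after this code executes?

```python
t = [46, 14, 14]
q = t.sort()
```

list.sort() returns None (sorts in place)

NoneType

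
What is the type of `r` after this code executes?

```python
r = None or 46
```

'or' with None returns the other value (46, int)

int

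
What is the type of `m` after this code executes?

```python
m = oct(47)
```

oct() returns str representation

str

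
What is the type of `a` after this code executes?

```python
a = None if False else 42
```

Ternary: condition is False, else branch (42) taken → int

int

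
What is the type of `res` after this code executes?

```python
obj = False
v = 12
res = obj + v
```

bool + int returns int (False is 0, so 0 + 12 = 12)

int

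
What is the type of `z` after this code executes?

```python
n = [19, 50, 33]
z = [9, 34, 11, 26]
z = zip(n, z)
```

zip() returns a zip iterator object

zip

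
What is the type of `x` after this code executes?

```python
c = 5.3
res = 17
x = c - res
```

float - int returns float (5.3 - 17 = -11.7)

float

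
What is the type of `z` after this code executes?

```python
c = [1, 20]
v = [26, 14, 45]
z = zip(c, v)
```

zip() returns a zip iterator object

zip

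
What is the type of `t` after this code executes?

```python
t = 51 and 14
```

'and' returns the last value when all truthy (14, which is int)

int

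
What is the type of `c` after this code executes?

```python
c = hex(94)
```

hex() returns str representation

str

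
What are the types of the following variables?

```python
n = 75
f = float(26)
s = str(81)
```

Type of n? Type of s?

n is int; s is str

int, str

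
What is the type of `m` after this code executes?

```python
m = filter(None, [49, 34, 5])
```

filter() returns a filter iterator object

filter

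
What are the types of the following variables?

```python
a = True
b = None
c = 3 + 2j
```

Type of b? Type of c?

b is NoneType; c is complex

NoneType, complex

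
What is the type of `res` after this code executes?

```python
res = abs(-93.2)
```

abs() of float returns float

float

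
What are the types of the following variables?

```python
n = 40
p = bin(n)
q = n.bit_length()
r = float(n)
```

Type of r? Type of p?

float() returns float; bin() returns str

float, str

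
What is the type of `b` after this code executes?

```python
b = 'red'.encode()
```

str.encode() returns bytes

bytes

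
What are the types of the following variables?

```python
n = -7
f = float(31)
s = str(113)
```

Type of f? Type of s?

f is float; s is str

float, str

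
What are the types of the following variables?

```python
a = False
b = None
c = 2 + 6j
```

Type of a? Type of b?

a is bool; b is NoneType

bool, NoneType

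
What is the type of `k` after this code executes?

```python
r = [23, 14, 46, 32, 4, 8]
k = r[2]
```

Indexing a list of ints returns int (r[2] = 46)

int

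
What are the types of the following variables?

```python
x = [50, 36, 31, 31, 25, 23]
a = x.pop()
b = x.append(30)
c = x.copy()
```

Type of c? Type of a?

list.copy() returns list; list.pop() returns the element (int)

list, int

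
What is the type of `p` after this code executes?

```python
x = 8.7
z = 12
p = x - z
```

float - int returns float (8.7 - 12 = -3.3)

float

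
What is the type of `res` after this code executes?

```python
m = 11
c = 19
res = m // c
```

int // int returns int (11 // 19 = 0)

int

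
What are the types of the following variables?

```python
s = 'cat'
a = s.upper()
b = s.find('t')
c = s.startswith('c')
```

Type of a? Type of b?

str.upper() returns str; str.find() returns int

str, int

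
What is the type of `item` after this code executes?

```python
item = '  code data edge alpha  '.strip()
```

str.strip() returns str

str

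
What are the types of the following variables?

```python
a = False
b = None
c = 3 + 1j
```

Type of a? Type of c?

a is bool; c is complex

bool, complex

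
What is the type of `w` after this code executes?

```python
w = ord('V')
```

ord() returns int (Unicode code point)

int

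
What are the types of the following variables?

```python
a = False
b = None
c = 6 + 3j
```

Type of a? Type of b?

a is bool; b is NoneType

bool, NoneType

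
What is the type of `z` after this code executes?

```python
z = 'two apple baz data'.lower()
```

str.lower() returns str

str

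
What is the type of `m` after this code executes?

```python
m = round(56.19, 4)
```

round() with ndigits arg returns float

float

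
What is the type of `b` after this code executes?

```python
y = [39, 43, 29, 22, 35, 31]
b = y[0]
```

Indexing a list of ints returns int (y[0] = 39)

int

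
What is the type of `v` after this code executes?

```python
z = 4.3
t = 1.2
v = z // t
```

float // float returns float (floor division preserves float type)

float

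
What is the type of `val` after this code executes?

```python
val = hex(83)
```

hex() returns str representation

str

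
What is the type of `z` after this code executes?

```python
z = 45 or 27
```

'or' returns the first truthy value (45, which is int)

int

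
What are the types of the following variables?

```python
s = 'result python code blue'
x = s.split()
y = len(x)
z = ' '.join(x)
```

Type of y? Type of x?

len() returns int; str.split() returns list

int, list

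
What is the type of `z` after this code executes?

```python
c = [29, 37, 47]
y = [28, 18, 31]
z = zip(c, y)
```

zip() returns a zip iterator object

zip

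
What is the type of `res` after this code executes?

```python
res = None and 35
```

'and' returns first falsy value (None)

NoneType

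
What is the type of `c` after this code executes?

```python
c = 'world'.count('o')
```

str.count() returns int

int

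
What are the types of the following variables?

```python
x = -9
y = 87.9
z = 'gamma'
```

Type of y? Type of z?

y is float; z is str

float, str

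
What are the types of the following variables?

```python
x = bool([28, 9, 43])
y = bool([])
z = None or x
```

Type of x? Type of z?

bool() returns bool; None or <bool> returns the bool

bool, bool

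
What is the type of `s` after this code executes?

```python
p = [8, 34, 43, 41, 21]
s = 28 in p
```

'in' operator returns bool

bool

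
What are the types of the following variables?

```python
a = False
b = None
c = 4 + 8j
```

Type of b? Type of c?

b is NoneType; c is complex

NoneType, complex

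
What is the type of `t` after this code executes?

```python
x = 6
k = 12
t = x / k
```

int / int always returns float in Python 3 (6 / 12 = 0.5)

float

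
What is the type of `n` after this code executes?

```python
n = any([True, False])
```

any() returns bool

bool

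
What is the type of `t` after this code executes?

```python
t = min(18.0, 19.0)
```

min() of floats returns float

float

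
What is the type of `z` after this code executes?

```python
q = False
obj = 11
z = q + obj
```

bool + int returns int (False is 0, so 0 + 11 = 11)

int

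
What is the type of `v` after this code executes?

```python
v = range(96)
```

range() returns a range object

range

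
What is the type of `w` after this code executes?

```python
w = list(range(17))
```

list(range(...)) returns list

list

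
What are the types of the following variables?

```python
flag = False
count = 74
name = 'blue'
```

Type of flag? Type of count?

flag is bool; count is int

bool, int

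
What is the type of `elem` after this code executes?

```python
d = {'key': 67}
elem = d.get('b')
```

dict.get() returns None when key 'b' is not found and no default given

NoneType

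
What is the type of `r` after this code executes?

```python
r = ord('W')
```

ord() returns int (Unicode code point)

int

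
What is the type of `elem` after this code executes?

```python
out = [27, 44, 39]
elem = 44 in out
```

'in' operator returns bool

bool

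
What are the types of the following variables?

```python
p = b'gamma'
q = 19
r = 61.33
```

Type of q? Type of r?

q is int; r is float

int, float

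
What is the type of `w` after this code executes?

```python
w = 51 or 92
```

'or' returns the first truthy value (51, which is int)

int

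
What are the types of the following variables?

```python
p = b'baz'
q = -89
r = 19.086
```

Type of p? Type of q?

p is bytes; q is int

bytes, int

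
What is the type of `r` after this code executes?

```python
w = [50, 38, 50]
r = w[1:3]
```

Slicing a list always returns a list

list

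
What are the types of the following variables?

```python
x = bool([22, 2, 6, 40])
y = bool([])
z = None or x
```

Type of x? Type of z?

bool() returns bool; None or <bool> returns the bool

bool, bool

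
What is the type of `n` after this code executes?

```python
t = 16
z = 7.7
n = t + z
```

int + float returns float (16 + 7.7 = 23.7)

float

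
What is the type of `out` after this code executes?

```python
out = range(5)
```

range() returns a range object

range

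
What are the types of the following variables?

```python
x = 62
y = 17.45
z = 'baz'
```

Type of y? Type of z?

y is float; z is str

float, str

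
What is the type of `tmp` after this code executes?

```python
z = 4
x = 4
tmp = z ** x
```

int ** positive int returns int (4 ** 4 = 256)

int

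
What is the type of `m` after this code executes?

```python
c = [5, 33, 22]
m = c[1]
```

Indexing a list of ints returns int (c[1] = 33)

int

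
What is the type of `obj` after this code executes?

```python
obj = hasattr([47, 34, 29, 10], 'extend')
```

hasattr() returns bool

bool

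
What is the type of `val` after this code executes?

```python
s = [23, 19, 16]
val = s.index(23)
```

list.index() returns int

int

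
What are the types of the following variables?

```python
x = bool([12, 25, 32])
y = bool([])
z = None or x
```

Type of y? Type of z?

bool() returns bool; None or <bool> returns the bool

bool, bool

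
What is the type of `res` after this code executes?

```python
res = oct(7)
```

oct() returns str representation

str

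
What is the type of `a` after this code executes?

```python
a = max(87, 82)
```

max() of ints returns int

int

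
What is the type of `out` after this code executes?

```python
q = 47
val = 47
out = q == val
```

Equality comparison returns bool

bool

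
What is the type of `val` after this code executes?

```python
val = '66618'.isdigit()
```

str.isdigit() returns bool

bool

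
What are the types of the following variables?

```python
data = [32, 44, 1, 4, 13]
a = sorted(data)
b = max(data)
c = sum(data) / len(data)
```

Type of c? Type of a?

int / int returns float; sorted() returns list

float, list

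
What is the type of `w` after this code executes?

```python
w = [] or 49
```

'or' returns first truthy value (49, which is int)

int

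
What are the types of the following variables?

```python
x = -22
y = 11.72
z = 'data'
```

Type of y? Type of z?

y is float; z is str

float, str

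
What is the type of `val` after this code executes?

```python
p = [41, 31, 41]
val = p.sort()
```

list.sort() returns None (sorts in place)

NoneType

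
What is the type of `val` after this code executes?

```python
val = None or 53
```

'or' with None returns the other value (53, int)

int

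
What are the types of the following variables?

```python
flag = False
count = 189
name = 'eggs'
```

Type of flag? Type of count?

flag is bool; count is int

bool, int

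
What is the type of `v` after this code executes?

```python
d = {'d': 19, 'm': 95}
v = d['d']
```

Accessing dict[str, int] with key 'd' returns int value 19

int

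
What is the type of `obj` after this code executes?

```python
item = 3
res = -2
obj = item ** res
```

int ** negative int returns float

float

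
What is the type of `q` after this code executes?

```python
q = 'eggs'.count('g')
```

str.count() returns int

int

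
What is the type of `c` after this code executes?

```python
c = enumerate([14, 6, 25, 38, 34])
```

enumerate() returns an enumerate iterator object

enumerate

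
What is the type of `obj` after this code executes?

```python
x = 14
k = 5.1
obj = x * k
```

int * float returns float (14 * 5.1 = 71.4)

float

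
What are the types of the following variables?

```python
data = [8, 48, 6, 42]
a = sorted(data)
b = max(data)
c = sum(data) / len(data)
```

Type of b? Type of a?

max of ints returns int; sorted() returns list

int, list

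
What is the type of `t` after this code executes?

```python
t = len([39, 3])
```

len() always returns int

int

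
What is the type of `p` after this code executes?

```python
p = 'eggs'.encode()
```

str.encode() returns bytes

bytes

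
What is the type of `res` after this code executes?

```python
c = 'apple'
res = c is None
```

'is' comparison returns bool

bool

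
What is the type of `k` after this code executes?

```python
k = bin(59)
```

bin() returns str representation

str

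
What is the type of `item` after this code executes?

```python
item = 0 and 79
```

'and' returns the first falsy value (0, which is int)

int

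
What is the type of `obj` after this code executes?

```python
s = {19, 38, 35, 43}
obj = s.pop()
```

Popping from a set of ints returns int

int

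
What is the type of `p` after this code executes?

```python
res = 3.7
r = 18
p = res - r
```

float - int returns float (3.7 - 18 = -14.3)

float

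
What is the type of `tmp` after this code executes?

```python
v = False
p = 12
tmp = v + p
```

bool + int returns int (False is 0, so 0 + 12 = 12)

int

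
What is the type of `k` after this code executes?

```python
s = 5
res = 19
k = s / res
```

int / int always returns float in Python 3 (5 / 19 = 0.263158)

float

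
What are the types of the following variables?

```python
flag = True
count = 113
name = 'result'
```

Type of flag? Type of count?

flag is bool; count is int

bool, int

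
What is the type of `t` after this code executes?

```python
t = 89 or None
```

'or' returns first truthy value (89, int)

int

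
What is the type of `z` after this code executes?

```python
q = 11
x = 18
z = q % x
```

int % int returns int (11 % 18 = 11)

int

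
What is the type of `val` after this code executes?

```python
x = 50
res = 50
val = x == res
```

Equality comparison returns bool

bool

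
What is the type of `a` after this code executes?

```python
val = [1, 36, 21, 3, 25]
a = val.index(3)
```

list.index() returns int

int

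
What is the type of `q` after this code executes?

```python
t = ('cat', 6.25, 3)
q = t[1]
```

Index 1 of tuple is 6.25 which is float

float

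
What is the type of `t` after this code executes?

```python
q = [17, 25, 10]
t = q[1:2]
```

Slicing a list always returns a list

list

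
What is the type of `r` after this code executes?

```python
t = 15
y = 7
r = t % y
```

int % int returns int (15 % 7 = 1)

int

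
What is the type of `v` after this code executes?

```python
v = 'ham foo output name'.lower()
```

str.lower() returns str

str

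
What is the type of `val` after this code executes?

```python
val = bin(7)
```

bin() returns str representation

str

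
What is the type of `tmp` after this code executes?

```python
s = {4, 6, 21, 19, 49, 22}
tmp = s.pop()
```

Popping from a set of ints returns int

int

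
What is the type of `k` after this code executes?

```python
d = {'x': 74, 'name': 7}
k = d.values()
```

.values() returns a dict_values view object

dict_values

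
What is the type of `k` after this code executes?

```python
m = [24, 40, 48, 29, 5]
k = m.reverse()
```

list.reverse() returns None

NoneType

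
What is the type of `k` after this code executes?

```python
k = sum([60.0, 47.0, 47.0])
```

sum() of floats returns float

float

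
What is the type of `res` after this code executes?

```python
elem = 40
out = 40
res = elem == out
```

Equality comparison returns bool

bool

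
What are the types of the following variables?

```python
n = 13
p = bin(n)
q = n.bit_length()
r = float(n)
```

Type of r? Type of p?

float() returns float; bin() returns str

float, str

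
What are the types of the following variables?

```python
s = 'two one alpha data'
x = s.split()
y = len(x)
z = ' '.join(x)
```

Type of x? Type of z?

str.split() returns list; str.join() returns str

list, str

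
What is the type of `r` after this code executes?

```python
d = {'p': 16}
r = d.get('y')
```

dict.get() returns None when key 'y' is not found and no default given

NoneType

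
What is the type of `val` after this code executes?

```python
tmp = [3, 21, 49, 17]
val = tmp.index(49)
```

list.index() returns int

int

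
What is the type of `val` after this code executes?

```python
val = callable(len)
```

callable() returns bool

bool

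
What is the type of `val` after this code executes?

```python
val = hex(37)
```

hex() returns str representation

str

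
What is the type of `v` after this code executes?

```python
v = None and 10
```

'and' returns first falsy value (None)

NoneType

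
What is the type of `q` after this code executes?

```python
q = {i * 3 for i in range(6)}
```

A set comprehension {expr for x in iterable} produces a set

set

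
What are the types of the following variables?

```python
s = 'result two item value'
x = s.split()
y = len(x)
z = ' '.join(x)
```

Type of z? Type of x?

str.join() returns str; str.split() returns list

str, list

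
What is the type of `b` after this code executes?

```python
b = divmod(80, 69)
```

divmod() returns a tuple (quotient, remainder)

tuple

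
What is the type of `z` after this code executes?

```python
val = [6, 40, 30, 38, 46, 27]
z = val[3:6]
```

Slicing a list always returns a list

list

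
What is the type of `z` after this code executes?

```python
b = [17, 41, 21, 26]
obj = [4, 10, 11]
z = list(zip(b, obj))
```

list(zip(...)) returns a list of tuples

list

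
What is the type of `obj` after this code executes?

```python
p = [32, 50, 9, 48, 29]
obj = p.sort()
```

list.sort() returns None (sorts in place)

NoneType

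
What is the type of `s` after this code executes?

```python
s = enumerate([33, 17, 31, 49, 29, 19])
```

enumerate() returns an enumerate iterator object

enumerate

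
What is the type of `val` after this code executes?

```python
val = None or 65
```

'or' with None returns the other value (65, int)

int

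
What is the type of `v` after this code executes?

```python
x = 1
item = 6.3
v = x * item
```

int * float returns float (1 * 6.3 = 6.3)

float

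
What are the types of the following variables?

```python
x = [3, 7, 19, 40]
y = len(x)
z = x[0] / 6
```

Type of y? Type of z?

len() returns int; int / int returns float

int, float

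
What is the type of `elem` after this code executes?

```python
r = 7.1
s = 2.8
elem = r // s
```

float // float returns float (floor division preserves float type)

float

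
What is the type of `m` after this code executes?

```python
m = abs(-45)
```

abs() of int returns int

int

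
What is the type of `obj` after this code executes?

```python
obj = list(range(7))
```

list(range(...)) returns list

list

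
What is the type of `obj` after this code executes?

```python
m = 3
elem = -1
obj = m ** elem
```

int ** negative int returns float

float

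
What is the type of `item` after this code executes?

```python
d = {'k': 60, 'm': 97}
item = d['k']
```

Accessing dict[str, int] with key 'k' returns int value 60

int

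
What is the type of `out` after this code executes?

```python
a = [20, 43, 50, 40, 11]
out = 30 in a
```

'in' operator returns bool

bool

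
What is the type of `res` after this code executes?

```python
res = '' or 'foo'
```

'or' returns first truthy value ('foo', which is str)

str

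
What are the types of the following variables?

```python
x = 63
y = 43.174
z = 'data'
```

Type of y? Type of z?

y is float; z is str

float, str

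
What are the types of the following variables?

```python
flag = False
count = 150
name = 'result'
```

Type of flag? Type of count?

flag is bool; count is int

bool, int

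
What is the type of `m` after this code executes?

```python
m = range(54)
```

range() returns a range object

range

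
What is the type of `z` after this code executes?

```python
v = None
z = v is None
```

'is' comparison returns bool

bool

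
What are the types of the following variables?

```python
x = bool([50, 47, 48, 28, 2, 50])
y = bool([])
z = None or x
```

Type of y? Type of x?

bool() returns bool; bool() returns bool

bool, bool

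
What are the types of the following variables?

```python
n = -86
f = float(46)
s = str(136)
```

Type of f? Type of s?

f is float; s is str

float, str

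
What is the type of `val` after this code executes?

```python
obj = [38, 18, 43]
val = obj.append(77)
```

list.append() returns None (mutates in place)

NoneType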